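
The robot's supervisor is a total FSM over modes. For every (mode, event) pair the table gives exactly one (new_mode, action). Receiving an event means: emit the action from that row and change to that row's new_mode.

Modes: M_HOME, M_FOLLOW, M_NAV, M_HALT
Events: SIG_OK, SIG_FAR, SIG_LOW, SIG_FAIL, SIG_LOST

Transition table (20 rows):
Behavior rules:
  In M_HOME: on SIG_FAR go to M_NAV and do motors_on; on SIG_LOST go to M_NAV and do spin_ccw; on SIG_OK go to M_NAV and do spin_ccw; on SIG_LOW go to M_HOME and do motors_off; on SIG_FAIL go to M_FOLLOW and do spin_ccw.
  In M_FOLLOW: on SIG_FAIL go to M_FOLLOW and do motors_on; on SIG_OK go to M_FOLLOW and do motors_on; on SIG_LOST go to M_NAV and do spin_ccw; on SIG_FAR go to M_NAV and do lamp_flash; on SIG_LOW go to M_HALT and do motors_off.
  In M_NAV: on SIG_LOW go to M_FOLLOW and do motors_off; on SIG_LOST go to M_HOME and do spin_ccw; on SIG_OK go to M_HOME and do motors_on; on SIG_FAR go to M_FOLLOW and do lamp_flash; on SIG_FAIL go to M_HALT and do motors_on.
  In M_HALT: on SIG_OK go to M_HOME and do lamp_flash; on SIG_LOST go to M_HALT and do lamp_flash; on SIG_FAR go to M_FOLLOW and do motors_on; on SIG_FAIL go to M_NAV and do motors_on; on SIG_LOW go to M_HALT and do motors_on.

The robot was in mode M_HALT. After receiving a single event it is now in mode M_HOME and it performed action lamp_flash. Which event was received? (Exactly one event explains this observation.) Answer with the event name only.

try SIG_OK: (M_HALT, SIG_OK) → (M_HOME, lamp_flash)  ← matches
try SIG_FAR: (M_HALT, SIG_FAR) → (M_FOLLOW, motors_on)
try SIG_LOW: (M_HALT, SIG_LOW) → (M_HALT, motors_on)
try SIG_FAIL: (M_HALT, SIG_FAIL) → (M_NAV, motors_on)
try SIG_LOST: (M_HALT, SIG_LOST) → (M_HALT, lamp_flash)

SIG_OK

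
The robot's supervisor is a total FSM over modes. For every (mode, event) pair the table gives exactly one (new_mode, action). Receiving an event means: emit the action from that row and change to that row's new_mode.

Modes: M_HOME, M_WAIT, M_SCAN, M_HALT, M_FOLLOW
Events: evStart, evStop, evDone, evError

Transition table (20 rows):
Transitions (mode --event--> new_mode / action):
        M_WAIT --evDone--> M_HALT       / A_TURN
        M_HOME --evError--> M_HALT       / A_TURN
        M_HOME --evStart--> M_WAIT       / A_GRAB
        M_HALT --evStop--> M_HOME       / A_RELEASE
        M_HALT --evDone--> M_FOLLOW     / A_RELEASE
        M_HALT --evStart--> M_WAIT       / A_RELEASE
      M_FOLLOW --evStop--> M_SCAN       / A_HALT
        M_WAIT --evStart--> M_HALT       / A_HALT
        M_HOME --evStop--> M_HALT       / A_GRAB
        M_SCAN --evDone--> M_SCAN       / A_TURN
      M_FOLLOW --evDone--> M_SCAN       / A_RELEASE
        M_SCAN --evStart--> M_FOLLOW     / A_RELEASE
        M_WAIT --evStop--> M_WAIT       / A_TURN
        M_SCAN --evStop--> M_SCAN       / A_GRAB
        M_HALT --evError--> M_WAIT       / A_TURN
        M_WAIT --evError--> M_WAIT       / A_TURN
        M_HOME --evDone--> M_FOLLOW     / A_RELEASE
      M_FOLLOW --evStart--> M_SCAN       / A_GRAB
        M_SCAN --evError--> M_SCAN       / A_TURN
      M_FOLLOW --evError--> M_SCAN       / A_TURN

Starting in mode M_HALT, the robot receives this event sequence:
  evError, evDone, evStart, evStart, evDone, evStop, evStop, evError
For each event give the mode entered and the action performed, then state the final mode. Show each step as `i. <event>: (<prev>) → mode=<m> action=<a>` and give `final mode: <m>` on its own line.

1. evError: (M_HALT) → mode=M_WAIT action=A_TURN
2. evDone: (M_WAIT) → mode=M_HALT action=A_TURN
3. evStart: (M_HALT) → mode=M_WAIT action=A_RELEASE
4. evStart: (M_WAIT) → mode=M_HALT action=A_HALT
5. evDone: (M_HALT) → mode=M_FOLLOW action=A_RELEASE
6. evStop: (M_FOLLOW) → mode=M_SCAN action=A_HALT
7. evStop: (M_SCAN) → mode=M_SCAN action=A_GRAB
8. evError: (M_SCAN) → mode=M_SCAN action=A_TURN

final mode: M_SCAN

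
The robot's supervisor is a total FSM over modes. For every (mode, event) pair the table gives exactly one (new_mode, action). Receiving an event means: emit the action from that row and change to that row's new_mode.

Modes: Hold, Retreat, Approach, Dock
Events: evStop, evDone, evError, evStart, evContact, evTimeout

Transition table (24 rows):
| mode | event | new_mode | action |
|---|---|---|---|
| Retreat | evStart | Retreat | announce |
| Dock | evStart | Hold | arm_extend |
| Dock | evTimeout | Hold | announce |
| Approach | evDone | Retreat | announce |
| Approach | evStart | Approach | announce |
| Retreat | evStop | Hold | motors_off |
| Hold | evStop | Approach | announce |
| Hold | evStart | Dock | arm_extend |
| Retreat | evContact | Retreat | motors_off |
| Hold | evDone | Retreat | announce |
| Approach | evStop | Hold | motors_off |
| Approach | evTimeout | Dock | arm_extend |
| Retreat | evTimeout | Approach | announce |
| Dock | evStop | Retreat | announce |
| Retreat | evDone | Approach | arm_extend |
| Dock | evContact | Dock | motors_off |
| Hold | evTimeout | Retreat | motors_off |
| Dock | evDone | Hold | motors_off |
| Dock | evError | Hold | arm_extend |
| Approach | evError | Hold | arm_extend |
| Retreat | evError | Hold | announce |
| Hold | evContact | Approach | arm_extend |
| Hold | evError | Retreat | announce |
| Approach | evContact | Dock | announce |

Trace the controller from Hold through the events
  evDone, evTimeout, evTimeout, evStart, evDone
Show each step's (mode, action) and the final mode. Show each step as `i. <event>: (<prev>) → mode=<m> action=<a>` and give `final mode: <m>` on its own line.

1. evDone: (Hold) → mode=Retreat action=announce
2. evTimeout: (Retreat) → mode=Approach action=announce
3. evTimeout: (Approach) → mode=Dock action=arm_extend
4. evStart: (Dock) → mode=Hold action=arm_extend
5. evDone: (Hold) → mode=Retreat action=announce

final mode: Retreat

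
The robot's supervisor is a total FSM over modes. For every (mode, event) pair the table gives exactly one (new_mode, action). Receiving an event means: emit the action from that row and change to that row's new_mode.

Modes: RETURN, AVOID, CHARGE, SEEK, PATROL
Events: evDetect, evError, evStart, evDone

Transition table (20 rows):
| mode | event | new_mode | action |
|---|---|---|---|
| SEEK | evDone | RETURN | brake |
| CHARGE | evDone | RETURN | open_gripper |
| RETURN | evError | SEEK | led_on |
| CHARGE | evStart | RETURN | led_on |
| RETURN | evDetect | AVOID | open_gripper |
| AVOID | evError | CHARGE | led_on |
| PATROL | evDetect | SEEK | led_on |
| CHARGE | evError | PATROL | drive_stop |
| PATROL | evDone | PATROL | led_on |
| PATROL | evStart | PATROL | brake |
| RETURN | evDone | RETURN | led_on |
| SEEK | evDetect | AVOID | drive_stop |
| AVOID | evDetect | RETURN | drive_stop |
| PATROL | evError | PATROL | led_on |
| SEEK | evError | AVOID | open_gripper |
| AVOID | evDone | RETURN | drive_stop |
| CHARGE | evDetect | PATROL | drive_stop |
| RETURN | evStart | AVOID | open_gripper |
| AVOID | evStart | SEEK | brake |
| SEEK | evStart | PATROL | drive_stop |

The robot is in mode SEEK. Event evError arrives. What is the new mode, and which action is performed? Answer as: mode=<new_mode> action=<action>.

mode=AVOID action=open_gripper

current mode = SEEK; filter table to that mode:
  (SEEK, evDone) → (RETURN, brake)
  (SEEK, evDetect) → (AVOID, drive_stop)
  (SEEK, evError) → (AVOID, open_gripper)  ← event matches
  (SEEK, evStart) → (PATROL, drive_stop)
event = evError selects (AVOID, open_gripper)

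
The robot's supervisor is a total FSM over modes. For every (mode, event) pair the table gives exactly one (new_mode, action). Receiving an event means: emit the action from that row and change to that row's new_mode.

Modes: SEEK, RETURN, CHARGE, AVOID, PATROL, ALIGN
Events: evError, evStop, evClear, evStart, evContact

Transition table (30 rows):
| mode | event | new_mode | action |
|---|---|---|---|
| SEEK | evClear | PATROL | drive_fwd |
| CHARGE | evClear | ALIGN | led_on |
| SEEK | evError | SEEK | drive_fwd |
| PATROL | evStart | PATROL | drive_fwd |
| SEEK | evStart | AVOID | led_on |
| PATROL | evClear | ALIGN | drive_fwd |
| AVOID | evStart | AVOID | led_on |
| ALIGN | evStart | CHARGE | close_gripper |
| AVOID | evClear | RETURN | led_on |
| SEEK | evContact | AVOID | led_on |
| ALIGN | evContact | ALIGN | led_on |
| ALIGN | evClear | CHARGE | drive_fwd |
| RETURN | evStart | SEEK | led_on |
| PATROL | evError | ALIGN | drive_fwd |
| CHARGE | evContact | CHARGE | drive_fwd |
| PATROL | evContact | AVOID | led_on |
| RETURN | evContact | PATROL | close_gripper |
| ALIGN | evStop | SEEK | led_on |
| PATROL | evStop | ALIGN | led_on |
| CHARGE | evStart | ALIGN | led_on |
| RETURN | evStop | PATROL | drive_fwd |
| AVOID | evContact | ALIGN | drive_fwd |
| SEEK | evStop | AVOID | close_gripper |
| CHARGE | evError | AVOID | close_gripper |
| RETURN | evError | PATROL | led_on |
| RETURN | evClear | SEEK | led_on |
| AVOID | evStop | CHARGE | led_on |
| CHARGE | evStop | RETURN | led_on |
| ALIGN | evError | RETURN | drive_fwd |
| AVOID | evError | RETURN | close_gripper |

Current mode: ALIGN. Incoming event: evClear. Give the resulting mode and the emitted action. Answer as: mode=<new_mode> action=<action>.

current mode = ALIGN; filter table to that mode:
  (ALIGN, evStart) → (CHARGE, close_gripper)
  (ALIGN, evContact) → (ALIGN, led_on)
  (ALIGN, evClear) → (CHARGE, drive_fwd)  ← event matches
  (ALIGN, evStop) → (SEEK, led_on)
  (ALIGN, evError) → (RETURN, drive_fwd)
event = evClear selects (CHARGE, drive_fwd)

mode=CHARGE action=drive_fwd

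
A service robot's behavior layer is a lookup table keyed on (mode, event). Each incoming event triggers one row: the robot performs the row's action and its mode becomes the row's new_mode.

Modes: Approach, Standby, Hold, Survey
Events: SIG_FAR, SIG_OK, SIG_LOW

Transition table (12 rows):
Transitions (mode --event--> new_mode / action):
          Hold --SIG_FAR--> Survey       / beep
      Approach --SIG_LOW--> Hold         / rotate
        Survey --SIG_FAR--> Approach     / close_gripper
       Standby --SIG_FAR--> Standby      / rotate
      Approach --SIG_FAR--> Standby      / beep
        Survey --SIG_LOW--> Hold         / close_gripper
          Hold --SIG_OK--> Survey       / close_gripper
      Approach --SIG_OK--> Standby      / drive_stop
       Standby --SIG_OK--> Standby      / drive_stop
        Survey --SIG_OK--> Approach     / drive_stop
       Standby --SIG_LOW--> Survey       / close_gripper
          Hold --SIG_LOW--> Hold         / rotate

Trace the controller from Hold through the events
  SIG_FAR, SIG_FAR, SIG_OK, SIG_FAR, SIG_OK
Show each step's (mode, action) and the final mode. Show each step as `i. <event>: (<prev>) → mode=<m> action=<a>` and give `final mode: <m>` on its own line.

1. SIG_FAR: (Hold) → mode=Survey action=beep
2. SIG_FAR: (Survey) → mode=Approach action=close_gripper
3. SIG_OK: (Approach) → mode=Standby action=drive_stop
4. SIG_FAR: (Standby) → mode=Standby action=rotate
5. SIG_OK: (Standby) → mode=Standby action=drive_stop

final mode: Standby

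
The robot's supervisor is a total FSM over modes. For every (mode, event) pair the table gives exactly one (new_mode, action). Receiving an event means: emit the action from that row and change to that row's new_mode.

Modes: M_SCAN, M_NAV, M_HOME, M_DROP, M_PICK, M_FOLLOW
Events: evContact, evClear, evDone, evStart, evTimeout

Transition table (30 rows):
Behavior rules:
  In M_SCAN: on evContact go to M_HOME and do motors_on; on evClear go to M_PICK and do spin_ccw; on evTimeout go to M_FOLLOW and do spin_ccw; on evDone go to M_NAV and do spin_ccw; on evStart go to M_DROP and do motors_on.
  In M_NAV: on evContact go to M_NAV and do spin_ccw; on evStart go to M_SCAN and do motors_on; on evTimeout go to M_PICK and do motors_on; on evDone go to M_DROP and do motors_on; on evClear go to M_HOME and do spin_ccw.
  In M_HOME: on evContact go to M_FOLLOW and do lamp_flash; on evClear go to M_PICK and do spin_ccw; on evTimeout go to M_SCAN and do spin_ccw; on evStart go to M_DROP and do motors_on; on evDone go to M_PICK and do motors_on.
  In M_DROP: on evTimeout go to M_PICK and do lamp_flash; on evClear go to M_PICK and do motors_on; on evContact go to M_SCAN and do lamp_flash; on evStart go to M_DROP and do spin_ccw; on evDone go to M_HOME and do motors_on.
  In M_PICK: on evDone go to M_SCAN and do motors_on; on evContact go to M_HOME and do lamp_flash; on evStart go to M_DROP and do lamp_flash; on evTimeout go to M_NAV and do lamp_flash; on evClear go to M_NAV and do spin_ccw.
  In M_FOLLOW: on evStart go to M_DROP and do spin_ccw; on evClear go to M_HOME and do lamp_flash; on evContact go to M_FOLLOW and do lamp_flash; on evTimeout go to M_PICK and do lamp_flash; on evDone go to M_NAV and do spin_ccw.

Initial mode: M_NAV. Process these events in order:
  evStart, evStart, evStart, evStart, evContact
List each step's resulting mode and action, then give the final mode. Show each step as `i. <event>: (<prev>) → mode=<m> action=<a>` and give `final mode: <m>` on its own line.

1. evStart: (M_NAV) → mode=M_SCAN action=motors_on
2. evStart: (M_SCAN) → mode=M_DROP action=motors_on
3. evStart: (M_DROP) → mode=M_DROP action=spin_ccw
4. evStart: (M_DROP) → mode=M_DROP action=spin_ccw
5. evContact: (M_DROP) → mode=M_SCAN action=lamp_flash

final mode: M_SCAN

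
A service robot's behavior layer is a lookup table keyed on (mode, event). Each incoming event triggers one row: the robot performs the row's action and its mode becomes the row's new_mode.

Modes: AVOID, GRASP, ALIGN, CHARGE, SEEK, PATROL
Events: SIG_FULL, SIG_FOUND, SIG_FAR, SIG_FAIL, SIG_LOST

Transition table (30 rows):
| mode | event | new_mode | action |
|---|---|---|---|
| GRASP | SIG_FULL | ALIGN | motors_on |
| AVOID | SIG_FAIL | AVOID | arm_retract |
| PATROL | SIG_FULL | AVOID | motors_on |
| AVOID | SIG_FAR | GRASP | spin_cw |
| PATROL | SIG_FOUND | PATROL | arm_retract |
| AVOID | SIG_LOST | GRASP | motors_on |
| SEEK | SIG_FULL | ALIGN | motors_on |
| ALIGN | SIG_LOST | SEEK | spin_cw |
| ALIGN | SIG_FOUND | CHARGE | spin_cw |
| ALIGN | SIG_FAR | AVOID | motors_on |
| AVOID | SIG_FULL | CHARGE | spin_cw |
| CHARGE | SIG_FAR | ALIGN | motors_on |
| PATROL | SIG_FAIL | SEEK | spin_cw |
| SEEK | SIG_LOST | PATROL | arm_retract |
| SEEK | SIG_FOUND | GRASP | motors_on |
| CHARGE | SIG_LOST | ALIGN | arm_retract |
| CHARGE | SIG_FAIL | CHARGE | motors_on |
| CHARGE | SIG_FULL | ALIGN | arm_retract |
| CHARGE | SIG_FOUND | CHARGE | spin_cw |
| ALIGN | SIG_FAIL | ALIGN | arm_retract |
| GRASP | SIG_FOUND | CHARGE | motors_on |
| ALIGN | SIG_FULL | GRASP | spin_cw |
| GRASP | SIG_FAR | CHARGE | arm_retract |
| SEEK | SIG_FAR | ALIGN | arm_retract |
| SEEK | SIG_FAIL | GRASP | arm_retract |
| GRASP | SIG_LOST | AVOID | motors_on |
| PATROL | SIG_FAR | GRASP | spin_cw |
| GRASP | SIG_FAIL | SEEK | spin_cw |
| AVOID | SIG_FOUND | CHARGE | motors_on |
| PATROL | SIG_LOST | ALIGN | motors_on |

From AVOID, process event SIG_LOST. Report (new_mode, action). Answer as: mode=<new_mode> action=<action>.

current mode = AVOID; filter table to that mode:
  (AVOID, SIG_FAIL) → (AVOID, arm_retract)
  (AVOID, SIG_FAR) → (GRASP, spin_cw)
  (AVOID, SIG_LOST) → (GRASP, motors_on)  ← event matches
  (AVOID, SIG_FULL) → (CHARGE, spin_cw)
  (AVOID, SIG_FOUND) → (CHARGE, motors_on)
event = SIG_LOST selects (GRASP, motors_on)

mode=GRASP action=motors_on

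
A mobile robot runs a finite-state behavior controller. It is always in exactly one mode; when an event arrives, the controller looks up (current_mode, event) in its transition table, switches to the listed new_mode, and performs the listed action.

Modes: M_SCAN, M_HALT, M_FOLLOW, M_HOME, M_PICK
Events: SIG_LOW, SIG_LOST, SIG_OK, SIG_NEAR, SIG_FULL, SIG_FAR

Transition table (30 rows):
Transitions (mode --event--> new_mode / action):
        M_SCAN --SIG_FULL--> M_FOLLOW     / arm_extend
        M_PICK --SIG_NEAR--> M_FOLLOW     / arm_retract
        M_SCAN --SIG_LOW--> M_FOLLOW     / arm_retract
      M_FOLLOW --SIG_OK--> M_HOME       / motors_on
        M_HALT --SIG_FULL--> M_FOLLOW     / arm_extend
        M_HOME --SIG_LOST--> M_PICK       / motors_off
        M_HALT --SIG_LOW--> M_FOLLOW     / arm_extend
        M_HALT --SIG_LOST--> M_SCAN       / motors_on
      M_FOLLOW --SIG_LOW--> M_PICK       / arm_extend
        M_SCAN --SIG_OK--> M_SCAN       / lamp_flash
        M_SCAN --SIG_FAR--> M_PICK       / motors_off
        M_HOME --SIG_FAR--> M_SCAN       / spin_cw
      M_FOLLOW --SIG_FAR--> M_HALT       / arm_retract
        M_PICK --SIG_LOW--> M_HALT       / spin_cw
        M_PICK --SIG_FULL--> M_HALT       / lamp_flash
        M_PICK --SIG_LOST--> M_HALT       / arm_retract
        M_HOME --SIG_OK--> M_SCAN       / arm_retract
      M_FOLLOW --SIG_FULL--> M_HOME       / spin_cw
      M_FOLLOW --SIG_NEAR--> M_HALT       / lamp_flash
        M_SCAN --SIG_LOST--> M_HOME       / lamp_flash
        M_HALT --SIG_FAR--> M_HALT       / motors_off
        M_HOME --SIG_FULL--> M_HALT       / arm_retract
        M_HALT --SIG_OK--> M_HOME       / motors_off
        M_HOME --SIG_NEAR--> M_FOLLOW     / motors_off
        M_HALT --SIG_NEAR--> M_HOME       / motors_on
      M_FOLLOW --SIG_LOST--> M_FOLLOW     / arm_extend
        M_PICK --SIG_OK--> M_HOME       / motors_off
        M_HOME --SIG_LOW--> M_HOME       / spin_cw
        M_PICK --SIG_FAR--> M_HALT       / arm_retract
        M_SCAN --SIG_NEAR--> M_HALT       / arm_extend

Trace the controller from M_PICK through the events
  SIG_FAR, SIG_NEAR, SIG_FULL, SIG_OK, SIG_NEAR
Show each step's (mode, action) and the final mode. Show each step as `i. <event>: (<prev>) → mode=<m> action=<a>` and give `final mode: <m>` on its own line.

1. SIG_FAR: (M_PICK) → mode=M_HALT action=arm_retract
2. SIG_NEAR: (M_HALT) → mode=M_HOME action=motors_on
3. SIG_FULL: (M_HOME) → mode=M_HALT action=arm_retract
4. SIG_OK: (M_HALT) → mode=M_HOME action=motors_off
5. SIG_NEAR: (M_HOME) → mode=M_FOLLOW action=motors_off

final mode: M_FOLLOW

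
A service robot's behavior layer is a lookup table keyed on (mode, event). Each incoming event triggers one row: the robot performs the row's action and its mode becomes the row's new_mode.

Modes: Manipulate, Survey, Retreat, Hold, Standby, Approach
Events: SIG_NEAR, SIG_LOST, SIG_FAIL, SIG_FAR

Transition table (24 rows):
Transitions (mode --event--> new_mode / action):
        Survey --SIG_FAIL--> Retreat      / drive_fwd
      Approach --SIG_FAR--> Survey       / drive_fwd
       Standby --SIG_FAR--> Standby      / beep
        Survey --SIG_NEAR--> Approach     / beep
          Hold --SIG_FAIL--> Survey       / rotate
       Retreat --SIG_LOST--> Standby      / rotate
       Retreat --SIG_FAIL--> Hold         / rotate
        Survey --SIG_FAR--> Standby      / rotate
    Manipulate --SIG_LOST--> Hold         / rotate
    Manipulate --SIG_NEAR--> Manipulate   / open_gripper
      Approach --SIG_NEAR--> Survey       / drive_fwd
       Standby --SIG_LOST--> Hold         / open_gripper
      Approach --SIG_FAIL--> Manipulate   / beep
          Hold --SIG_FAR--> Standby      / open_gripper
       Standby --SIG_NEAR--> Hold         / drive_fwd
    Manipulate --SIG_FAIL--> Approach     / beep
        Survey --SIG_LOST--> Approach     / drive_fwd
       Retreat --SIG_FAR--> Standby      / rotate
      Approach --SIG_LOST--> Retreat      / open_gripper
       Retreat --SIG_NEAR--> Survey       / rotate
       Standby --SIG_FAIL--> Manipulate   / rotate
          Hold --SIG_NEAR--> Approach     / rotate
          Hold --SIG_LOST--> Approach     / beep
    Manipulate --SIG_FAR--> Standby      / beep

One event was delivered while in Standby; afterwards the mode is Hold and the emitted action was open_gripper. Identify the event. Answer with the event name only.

SIG_LOST

try SIG_NEAR: (Standby, SIG_NEAR) → (Hold, drive_fwd)
try SIG_LOST: (Standby, SIG_LOST) → (Hold, open_gripper)  ← matches
try SIG_FAIL: (Standby, SIG_FAIL) → (Manipulate, rotate)
try SIG_FAR: (Standby, SIG_FAR) → (Standby, beep)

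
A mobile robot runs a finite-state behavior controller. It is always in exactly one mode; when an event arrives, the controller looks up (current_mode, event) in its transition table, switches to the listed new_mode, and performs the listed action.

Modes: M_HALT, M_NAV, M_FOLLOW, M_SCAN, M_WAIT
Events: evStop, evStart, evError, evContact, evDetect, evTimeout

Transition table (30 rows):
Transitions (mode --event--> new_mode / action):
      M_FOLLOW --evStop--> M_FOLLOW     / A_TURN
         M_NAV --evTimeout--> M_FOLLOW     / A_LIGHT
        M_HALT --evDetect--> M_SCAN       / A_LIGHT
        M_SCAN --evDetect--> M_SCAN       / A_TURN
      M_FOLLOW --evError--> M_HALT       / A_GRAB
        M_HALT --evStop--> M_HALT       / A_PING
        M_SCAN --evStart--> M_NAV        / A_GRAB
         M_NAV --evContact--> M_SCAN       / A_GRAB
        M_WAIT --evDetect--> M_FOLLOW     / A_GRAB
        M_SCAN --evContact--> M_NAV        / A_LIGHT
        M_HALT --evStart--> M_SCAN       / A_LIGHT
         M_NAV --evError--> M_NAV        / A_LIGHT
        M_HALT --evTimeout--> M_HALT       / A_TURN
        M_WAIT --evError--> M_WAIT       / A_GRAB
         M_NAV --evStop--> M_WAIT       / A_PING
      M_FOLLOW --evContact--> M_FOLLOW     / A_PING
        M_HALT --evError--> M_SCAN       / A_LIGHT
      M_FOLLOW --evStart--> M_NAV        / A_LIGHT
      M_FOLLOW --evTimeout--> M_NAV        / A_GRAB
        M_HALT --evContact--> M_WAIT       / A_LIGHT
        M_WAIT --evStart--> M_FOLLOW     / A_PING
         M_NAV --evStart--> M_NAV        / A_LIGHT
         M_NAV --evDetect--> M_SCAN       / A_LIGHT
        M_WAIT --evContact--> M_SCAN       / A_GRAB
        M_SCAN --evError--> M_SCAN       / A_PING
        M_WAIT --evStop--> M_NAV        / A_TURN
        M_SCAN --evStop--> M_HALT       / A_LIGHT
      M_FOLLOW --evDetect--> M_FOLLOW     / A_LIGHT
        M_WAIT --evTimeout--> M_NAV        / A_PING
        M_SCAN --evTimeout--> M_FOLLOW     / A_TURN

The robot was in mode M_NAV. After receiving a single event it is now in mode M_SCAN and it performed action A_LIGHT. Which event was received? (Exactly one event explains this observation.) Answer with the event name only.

evDetect

try evStop: (M_NAV, evStop) → (M_WAIT, A_PING)
try evStart: (M_NAV, evStart) → (M_NAV, A_LIGHT)
try evError: (M_NAV, evError) → (M_NAV, A_LIGHT)
try evContact: (M_NAV, evContact) → (M_SCAN, A_GRAB)
try evDetect: (M_NAV, evDetect) → (M_SCAN, A_LIGHT)  ← matches
try evTimeout: (M_NAV, evTimeout) → (M_FOLLOW, A_LIGHT)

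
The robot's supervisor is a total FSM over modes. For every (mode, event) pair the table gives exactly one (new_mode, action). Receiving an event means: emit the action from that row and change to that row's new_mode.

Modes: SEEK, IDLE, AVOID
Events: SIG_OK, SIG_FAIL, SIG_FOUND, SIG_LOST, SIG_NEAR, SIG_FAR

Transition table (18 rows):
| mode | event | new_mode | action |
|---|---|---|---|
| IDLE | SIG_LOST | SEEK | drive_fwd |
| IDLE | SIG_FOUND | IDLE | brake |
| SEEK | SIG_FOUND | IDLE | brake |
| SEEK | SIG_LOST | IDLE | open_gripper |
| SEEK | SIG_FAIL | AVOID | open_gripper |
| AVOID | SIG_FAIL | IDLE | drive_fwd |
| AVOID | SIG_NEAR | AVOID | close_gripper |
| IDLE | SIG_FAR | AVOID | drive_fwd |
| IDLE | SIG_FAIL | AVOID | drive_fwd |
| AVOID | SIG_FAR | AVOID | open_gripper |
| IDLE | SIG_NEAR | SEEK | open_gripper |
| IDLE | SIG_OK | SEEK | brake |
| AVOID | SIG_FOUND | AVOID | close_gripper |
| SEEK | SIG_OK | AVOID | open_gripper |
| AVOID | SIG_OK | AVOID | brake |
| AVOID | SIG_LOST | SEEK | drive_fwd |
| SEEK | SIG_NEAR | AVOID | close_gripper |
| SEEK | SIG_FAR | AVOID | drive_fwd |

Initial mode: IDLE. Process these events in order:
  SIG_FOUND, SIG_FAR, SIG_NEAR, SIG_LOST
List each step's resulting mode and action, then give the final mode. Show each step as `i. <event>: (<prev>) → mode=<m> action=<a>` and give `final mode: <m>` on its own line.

1. SIG_FOUND: (IDLE) → mode=IDLE action=brake
2. SIG_FAR: (IDLE) → mode=AVOID action=drive_fwd
3. SIG_NEAR: (AVOID) → mode=AVOID action=close_gripper
4. SIG_LOST: (AVOID) → mode=SEEK action=drive_fwd

final mode: SEEK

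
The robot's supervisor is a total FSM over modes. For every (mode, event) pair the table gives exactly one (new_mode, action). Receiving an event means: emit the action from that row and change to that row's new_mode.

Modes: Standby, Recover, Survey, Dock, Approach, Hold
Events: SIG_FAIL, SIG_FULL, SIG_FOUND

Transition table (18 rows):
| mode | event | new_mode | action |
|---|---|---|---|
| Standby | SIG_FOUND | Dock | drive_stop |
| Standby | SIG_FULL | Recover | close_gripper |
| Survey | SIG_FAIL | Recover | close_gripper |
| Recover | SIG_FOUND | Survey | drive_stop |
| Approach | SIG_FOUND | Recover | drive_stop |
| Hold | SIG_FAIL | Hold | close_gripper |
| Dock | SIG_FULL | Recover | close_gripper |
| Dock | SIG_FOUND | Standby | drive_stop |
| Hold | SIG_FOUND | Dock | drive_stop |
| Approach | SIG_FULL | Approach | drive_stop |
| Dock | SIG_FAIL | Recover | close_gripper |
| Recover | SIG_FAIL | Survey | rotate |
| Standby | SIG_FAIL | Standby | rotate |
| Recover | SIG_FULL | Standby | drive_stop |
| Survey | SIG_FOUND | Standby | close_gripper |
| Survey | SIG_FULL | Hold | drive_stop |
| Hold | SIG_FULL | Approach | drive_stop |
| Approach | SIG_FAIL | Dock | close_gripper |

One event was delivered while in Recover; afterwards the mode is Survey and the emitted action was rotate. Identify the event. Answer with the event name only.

SIG_FAIL

try SIG_FAIL: (Recover, SIG_FAIL) → (Survey, rotate)  ← matches
try SIG_FULL: (Recover, SIG_FULL) → (Standby, drive_stop)
try SIG_FOUND: (Recover, SIG_FOUND) → (Survey, drive_stop)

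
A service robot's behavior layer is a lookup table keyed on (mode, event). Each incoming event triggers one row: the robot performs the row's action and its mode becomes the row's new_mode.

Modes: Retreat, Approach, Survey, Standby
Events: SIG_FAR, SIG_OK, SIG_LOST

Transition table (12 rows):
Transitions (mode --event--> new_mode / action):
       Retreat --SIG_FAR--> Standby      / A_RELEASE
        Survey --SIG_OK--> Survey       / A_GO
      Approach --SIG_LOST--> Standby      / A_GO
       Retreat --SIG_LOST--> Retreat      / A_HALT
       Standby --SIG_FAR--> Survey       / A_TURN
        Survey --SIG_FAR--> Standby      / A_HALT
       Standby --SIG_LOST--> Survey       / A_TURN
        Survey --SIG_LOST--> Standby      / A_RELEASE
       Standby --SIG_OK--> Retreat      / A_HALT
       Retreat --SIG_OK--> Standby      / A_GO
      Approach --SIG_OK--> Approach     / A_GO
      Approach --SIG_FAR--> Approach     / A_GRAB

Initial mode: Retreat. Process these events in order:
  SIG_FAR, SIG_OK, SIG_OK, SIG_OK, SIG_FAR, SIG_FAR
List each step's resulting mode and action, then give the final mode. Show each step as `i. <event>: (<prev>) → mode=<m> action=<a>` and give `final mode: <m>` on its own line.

final mode: Survey

1. SIG_FAR: (Retreat) → mode=Standby action=A_RELEASE
2. SIG_OK: (Standby) → mode=Retreat action=A_HALT
3. SIG_OK: (Retreat) → mode=Standby action=A_GO
4. SIG_OK: (Standby) → mode=Retreat action=A_HALT
5. SIG_FAR: (Retreat) → mode=Standby action=A_RELEASE
6. SIG_FAR: (Standby) → mode=Survey action=A_TURN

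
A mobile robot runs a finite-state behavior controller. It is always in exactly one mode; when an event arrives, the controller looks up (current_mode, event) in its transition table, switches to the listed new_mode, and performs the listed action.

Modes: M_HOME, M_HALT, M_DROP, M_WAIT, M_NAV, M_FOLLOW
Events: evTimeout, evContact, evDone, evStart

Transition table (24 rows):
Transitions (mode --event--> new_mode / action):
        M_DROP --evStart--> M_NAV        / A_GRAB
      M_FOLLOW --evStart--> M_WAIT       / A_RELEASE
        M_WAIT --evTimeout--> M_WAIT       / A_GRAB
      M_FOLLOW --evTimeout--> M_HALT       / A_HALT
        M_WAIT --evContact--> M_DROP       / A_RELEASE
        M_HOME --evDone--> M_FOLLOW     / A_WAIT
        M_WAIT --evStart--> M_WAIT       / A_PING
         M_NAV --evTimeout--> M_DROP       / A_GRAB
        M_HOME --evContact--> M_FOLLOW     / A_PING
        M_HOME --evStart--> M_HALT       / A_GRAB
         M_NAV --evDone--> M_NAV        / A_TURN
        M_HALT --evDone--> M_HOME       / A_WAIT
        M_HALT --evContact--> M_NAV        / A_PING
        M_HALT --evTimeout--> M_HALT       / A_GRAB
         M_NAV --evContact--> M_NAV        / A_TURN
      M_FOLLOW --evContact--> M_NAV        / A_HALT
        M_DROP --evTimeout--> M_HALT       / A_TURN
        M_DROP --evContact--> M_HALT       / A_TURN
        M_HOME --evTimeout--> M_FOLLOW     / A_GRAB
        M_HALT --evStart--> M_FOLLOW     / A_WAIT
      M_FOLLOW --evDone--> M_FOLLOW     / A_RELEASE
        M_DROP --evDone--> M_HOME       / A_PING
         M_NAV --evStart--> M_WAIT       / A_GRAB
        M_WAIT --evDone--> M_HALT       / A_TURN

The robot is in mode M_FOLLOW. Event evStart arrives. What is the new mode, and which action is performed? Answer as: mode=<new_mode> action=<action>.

current mode = M_FOLLOW; filter table to that mode:
  (M_FOLLOW, evStart) → (M_WAIT, A_RELEASE)  ← event matches
  (M_FOLLOW, evTimeout) → (M_HALT, A_HALT)
  (M_FOLLOW, evContact) → (M_NAV, A_HALT)
  (M_FOLLOW, evDone) → (M_FOLLOW, A_RELEASE)
event = evStart selects (M_WAIT, A_RELEASE)

mode=M_WAIT action=A_RELEASE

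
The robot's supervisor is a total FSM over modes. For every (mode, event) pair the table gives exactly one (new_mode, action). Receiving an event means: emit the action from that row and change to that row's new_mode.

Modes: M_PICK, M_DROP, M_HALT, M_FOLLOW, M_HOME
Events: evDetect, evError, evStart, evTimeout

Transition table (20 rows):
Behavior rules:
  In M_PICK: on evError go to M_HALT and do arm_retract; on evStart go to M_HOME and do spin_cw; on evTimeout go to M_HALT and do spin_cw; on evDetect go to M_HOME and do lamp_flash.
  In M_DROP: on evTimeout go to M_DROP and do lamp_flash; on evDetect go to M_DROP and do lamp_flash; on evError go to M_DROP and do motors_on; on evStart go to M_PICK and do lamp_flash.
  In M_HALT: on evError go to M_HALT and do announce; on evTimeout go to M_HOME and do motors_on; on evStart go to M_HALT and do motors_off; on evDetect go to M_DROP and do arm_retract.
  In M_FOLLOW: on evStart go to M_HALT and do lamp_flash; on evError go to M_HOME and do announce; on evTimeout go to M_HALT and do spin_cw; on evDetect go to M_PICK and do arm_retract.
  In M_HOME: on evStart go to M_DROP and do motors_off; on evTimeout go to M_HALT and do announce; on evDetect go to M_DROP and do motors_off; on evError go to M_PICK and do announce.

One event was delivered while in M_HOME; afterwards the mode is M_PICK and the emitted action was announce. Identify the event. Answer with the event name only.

evError

try evDetect: (M_HOME, evDetect) → (M_DROP, motors_off)
try evError: (M_HOME, evError) → (M_PICK, announce)  ← matches
try evStart: (M_HOME, evStart) → (M_DROP, motors_off)
try evTimeout: (M_HOME, evTimeout) → (M_HALT, announce)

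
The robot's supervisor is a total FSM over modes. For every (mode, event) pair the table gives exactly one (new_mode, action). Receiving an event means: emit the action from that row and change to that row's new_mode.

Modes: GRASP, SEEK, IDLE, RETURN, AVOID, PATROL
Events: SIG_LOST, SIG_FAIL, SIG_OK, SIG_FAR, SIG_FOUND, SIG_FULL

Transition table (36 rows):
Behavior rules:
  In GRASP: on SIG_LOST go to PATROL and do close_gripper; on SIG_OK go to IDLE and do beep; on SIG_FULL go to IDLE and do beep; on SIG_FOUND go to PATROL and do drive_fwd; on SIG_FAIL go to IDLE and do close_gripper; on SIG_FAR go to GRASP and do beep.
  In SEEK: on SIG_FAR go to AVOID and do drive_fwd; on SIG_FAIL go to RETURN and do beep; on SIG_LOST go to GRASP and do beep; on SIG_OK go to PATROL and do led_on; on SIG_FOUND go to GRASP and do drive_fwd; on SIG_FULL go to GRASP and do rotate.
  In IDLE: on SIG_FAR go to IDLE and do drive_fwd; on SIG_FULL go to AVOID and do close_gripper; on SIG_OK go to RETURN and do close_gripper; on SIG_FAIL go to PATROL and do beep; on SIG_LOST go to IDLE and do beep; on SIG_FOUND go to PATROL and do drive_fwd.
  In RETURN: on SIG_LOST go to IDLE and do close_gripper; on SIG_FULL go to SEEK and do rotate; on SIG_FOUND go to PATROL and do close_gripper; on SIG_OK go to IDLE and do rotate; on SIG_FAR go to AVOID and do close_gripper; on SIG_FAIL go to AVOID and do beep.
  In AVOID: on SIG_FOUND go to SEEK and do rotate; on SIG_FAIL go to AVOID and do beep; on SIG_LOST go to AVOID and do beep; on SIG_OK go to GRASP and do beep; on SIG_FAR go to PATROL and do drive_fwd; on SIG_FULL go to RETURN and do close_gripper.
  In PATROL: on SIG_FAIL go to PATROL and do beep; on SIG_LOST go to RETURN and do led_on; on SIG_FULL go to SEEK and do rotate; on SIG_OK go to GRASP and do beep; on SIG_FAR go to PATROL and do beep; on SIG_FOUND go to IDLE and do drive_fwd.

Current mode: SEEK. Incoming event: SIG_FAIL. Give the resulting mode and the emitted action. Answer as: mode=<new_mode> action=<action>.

current mode = SEEK; filter table to that mode:
  (SEEK, SIG_FAR) → (AVOID, drive_fwd)
  (SEEK, SIG_FAIL) → (RETURN, beep)  ← event matches
  (SEEK, SIG_LOST) → (GRASP, beep)
  (SEEK, SIG_OK) → (PATROL, led_on)
  (SEEK, SIG_FOUND) → (GRASP, drive_fwd)
  (SEEK, SIG_FULL) → (GRASP, rotate)
event = SIG_FAIL selects (RETURN, beep)

mode=RETURN action=beep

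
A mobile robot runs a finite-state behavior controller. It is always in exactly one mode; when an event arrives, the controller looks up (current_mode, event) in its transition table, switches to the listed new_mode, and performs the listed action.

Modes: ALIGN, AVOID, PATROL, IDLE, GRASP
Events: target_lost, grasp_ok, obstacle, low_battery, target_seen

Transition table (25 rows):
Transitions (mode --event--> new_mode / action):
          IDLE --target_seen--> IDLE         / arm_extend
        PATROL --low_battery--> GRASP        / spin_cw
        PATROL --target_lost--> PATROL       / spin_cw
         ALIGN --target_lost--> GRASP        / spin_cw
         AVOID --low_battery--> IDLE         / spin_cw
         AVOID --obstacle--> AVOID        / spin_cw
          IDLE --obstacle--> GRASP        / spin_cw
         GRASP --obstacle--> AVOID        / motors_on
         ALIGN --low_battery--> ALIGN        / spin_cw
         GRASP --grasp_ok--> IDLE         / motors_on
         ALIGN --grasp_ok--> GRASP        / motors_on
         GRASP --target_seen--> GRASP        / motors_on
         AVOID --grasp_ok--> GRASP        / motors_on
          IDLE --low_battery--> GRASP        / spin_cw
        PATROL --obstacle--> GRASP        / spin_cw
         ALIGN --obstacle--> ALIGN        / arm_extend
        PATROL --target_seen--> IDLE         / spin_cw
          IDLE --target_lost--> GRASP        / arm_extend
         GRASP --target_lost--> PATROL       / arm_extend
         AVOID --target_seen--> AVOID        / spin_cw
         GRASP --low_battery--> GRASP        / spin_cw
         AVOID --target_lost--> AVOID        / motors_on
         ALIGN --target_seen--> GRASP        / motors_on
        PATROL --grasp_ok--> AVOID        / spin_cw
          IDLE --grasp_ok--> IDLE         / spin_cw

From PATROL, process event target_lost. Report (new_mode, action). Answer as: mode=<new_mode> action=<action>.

mode=PATROL action=spin_cw

current mode = PATROL; filter table to that mode:
  (PATROL, low_battery) → (GRASP, spin_cw)
  (PATROL, target_lost) → (PATROL, spin_cw)  ← event matches
  (PATROL, obstacle) → (GRASP, spin_cw)
  (PATROL, target_seen) → (IDLE, spin_cw)
  (PATROL, grasp_ok) → (AVOID, spin_cw)
event = target_lost selects (PATROL, spin_cw)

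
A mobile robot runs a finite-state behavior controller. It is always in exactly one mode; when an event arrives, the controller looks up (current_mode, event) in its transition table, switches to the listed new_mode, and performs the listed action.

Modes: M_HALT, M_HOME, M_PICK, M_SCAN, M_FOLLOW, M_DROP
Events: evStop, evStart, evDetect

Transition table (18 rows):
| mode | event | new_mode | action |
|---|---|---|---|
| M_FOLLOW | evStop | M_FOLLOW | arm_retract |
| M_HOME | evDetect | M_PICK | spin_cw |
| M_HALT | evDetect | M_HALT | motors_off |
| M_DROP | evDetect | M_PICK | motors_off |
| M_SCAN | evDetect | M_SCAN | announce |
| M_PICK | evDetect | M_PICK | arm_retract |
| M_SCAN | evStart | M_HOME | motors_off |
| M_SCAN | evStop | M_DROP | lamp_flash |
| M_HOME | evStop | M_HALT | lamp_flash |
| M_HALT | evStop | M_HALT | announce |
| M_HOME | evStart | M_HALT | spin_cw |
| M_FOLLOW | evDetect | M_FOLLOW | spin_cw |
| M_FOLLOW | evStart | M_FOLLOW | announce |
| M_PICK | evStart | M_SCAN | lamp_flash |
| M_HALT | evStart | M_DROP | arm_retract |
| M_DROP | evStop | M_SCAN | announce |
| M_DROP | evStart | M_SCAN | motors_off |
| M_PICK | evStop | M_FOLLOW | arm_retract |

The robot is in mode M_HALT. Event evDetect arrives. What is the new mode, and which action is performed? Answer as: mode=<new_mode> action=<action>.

mode=M_HALT action=motors_off

current mode = M_HALT; filter table to that mode:
  (M_HALT, evDetect) → (M_HALT, motors_off)  ← event matches
  (M_HALT, evStop) → (M_HALT, announce)
  (M_HALT, evStart) → (M_DROP, arm_retract)
event = evDetect selects (M_HALT, motors_off)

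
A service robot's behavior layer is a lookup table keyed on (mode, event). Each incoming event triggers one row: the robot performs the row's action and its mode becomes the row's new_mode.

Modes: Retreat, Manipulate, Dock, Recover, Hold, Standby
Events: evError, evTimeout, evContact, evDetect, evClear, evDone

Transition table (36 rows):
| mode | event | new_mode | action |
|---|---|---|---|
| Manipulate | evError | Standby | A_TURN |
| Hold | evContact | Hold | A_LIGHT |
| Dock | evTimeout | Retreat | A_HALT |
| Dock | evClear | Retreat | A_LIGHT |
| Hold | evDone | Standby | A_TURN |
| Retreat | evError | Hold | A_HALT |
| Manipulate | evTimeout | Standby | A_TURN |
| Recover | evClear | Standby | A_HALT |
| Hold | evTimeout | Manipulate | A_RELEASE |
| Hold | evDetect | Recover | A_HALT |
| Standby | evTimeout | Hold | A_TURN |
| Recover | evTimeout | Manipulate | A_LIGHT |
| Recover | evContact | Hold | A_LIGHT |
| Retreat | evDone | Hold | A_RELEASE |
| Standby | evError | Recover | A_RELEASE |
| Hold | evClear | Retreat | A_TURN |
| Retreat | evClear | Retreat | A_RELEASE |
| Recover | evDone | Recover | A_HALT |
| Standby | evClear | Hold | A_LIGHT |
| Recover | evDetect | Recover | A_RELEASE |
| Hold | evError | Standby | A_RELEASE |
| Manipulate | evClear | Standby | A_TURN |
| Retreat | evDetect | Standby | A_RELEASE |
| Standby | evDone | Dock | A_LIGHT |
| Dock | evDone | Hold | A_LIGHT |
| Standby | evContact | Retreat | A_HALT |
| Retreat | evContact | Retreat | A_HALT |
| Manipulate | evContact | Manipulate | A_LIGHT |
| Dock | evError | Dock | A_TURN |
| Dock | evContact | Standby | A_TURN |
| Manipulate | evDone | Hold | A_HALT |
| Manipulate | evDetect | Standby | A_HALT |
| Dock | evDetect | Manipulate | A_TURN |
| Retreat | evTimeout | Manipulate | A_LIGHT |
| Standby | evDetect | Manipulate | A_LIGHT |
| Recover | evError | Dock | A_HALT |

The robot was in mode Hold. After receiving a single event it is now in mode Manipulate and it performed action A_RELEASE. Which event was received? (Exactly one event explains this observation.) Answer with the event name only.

try evError: (Hold, evError) → (Standby, A_RELEASE)
try evTimeout: (Hold, evTimeout) → (Manipulate, A_RELEASE)  ← matches
try evContact: (Hold, evContact) → (Hold, A_LIGHT)
try evDetect: (Hold, evDetect) → (Recover, A_HALT)
try evClear: (Hold, evClear) → (Retreat, A_TURN)
try evDone: (Hold, evDone) → (Standby, A_TURN)

evTimeout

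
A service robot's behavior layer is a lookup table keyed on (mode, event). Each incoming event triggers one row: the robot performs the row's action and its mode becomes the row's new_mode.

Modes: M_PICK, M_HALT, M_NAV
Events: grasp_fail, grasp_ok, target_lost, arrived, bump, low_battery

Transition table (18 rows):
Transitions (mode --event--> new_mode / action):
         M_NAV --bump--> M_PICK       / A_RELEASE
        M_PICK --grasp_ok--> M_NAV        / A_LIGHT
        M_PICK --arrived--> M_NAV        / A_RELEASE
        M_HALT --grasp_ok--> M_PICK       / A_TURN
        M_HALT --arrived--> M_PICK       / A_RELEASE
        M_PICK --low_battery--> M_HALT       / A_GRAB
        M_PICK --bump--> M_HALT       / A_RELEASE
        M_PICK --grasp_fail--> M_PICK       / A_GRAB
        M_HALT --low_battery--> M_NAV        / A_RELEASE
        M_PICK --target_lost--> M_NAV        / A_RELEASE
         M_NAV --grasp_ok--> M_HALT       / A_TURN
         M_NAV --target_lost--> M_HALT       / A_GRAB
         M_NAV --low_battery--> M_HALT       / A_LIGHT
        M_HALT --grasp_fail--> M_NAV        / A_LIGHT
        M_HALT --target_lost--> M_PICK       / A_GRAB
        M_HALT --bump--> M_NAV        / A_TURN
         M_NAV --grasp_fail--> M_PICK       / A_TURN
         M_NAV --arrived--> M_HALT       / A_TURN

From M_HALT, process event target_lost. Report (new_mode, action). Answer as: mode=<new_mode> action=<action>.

current mode = M_HALT; filter table to that mode:
  (M_HALT, grasp_ok) → (M_PICK, A_TURN)
  (M_HALT, arrived) → (M_PICK, A_RELEASE)
  (M_HALT, low_battery) → (M_NAV, A_RELEASE)
  (M_HALT, grasp_fail) → (M_NAV, A_LIGHT)
  (M_HALT, target_lost) → (M_PICK, A_GRAB)  ← event matches
  (M_HALT, bump) → (M_NAV, A_TURN)
event = target_lost selects (M_PICK, A_GRAB)

mode=M_PICK action=A_GRAB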